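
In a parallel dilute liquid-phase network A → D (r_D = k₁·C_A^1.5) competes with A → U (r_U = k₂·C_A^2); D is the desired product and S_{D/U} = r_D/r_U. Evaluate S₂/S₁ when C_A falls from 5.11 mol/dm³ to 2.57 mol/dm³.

S_{D/U} = (k₁/k₂)·C_A^-0.5, so S₂/S₁ = (C_{A,2}/C_{A,1})^-0.5.
= (2.57/5.11)^(-0.5) = (0.5029)^(-0.5) = 1.41.
Selectivity toward D rises as C_A falls — low-concentration operation is favoured.

1.41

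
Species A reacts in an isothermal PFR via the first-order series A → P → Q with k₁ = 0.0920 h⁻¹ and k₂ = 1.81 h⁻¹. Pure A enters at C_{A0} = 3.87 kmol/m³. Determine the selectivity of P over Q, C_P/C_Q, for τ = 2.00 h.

The intermediate concentration in a first-order A→B→C sequence is C_P = k₁C_{A0}(e^(−k₁τ) − e^(−k₂τ))/(k₂−k₁).
e^(−k₁τ) = e^(−0.0920×2.00) = e^(−0.1840) = 0.8319; e^(−k₂τ) = e^(−3.620) = 0.02678.
C_P = 0.0920×3.87/(1.81−0.0920) × (0.8319−0.02678) = 0.2072×0.8052 = 0.1669 kmol/m³.
C_A = C_{A0}e^(−k₁τ) = 3.220 kmol/m³, so C_Q = C_{A0}−C_A−C_P = 0.4835 kmol/m³; C_P/C_Q = 0.345.

0.345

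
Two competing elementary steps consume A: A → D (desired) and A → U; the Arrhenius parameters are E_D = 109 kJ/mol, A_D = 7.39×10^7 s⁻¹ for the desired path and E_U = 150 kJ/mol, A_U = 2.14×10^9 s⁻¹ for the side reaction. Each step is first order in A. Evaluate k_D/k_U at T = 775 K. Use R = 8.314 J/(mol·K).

20.0

With equal orders, S_{D/U} = k_D/k_U = (A_D/A_U)·exp[(E_U−E_D)/(RT)].
(E_U−E_D)/(RT) = (150−109)×10³/(8.314×775) = 41000/6443 = 6.363.
k_D/k_U = (7.39×10^7/2.14×10^9)·exp(6.363) = 0.03453 × 580.1 = 20.0.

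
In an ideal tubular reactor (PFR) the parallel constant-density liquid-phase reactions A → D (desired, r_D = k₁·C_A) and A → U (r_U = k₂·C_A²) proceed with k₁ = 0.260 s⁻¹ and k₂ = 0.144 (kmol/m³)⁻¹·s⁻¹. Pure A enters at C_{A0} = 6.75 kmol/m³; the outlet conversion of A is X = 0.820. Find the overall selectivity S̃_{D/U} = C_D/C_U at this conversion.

C_A = C_{A0}(1−X) = 1.215 kmol/m³.
Along a PFR/batch, dC_D/dC_A = −r_D/(r_D+r_U) = −k₁/(k₁+k₂·C_A).
Integrating from C_{A0} to C_A: C_D = (0.260/0.144)·ln[(0.260+0.144·6.75)/(0.260+0.144·1.22)] = 1.806·ln(1.232/0.4350) = 1.880 kmol/m³.
C_U = (C_{A0}−C_A)−C_D = 3.655 kmol/m³; S̃_{D/U} = 1.880/3.655 = 0.514.

0.514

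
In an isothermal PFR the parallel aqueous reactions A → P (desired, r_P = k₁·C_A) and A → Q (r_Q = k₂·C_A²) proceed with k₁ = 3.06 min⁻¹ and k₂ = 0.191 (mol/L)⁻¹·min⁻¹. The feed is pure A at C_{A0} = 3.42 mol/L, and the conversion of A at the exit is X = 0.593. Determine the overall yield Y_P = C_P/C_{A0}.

C_A = C_{A0}(1−X) = 1.392 mol/L.
Along a PFR/batch, dC_P/dC_A = −r_P/(r_P+r_Q) = −k₁/(k₁+k₂·C_A).
Integrating from C_{A0} to C_A: C_P = (3.06/0.191)·ln[(3.06+0.191·3.42)/(3.06+0.191·1.39)] = 16.02·ln(3.713/3.326) = 1.765 mol/L.
Y_P = C_P/C_{A0} = 1.765/3.42 = 0.516.

0.516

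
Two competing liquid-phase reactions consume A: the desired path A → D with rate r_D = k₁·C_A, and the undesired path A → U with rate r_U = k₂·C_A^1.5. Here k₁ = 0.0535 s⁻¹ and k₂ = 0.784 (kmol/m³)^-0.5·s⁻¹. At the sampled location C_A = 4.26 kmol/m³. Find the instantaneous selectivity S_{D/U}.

S_{D/U} = r_D/r_U = (k₁·C_A)/(k₂·C_A^1.5) = (k₁/k₂)·C_A^-0.5.
= (0.0535×4.260) / (0.784×4.260^1.5) = 0.2279/6.893 = 0.0331.

0.0331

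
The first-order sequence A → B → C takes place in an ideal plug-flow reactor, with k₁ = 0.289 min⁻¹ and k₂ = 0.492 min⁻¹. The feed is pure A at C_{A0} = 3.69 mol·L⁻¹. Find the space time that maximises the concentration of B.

2.62 min

For first-order series the maximum of C_B occurs at τ_opt = ln(k₂/k₁)/(k₂−k₁).
= ln(0.492/0.289)/(0.492−0.289) = ln(1.702)/0.2030 = 0.5321/0.2030 = 2.62 min.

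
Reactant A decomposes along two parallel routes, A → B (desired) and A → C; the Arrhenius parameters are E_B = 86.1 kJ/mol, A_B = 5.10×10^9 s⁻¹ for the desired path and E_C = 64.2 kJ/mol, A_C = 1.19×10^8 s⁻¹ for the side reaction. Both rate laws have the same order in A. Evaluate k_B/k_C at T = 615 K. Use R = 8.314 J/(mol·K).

With equal orders, S_{B/C} = k_B/k_C = (A_B/A_C)·exp[(E_C−E_B)/(RT)].
(E_C−E_B)/(RT) = (64.2−86.1)×10³/(8.314×615) = -21900/5113 = -4.283.
k_B/k_C = (5.10×10^9/1.19×10^8)·exp(-4.283) = 42.86 × 0.01380 = 0.591.

0.591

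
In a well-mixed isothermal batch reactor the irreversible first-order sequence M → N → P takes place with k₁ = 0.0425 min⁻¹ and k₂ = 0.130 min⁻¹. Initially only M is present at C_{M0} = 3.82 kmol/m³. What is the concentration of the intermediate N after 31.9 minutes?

0.449 kmol/m³

Solving the coupled first-order balances gives C_N(t) = [k₁/(k₂−k₁)]·C_{M0}·(e^(−k₁t) − e^(−k₂t)).
e^(−k₁t) = e^(−0.0425×31.9) = e^(−1.356) = 0.2578; e^(−k₂t) = e^(−4.147) = 0.01581.
C_N = 0.0425×3.82/(0.130−0.0425) × (0.2578−0.01581) = 1.855×0.2419 = 0.4489 kmol/m³.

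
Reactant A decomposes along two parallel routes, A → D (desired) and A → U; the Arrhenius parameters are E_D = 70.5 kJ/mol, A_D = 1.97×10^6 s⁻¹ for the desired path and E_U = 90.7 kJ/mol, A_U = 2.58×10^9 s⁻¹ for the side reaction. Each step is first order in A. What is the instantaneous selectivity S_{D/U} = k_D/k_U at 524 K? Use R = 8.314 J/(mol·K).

k_D/k_U = (A_D/A_U)·exp[−(E_D−E_U)/(RT)] = (A_D/A_U)·exp[(E_U−E_D)/(RT)].
(E_U−E_D)/(RT) = (90.7−70.5)×10³/(8.314×524) = 20200/4357 = 4.637.
k_D/k_U = (1.97×10^6/2.58×10^9)·exp(4.637) = 7.636×10^-4 × 103.2 = 0.0788.
Since E_D < E_U, lowering the temperature improves selectivity toward D.

0.0788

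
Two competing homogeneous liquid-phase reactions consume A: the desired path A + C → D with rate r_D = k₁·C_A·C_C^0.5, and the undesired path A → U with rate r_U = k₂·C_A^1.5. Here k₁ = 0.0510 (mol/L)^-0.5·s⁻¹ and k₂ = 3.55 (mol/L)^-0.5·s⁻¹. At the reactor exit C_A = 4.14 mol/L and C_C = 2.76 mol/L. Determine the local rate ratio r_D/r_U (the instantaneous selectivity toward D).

S_{D/U} = r_D/r_U = (k₁·C_A·C_C^0.5)/(k₂·C_A^1.5) = (k₁/k₂)·C_A^-0.5·C_C^0.5.
= (0.0510×4.140×2.760^0.5) / (3.55×4.140^1.5) = 0.3508/29.90 = 0.0117.
The undesired path is higher order in A, so low C_A (CSTR or dilute feed) favours D.

0.0117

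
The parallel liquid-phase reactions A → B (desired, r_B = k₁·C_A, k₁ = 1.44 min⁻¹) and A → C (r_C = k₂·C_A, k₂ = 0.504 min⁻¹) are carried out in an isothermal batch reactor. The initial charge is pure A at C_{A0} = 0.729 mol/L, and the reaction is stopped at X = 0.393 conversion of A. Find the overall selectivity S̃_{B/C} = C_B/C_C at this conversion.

C_A = C_{A0}(1−X) = 0.4425 mol/L.
Both paths are first order in A, so the instantaneous fraction to B is constant: dC_B/d(−C_A) = k₁/(k₁+k₂) = 0.7407.
C_B = 0.7407·(C_{A0}−C_A) = 0.7407×0.2865 = 0.212 mol/L.
C_C = (C_{A0}−C_A)−C_B = 0.07428 mol/L; S̃_{B/C} = 0.2122/0.07428 = 2.86.

2.86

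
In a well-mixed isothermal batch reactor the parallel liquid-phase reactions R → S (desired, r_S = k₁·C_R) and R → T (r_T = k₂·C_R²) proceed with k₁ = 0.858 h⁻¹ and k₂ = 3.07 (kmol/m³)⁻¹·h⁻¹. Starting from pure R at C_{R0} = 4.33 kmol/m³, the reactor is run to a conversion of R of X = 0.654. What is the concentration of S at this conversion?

C_R = C_{R0}(1−X) = 1.498 kmol/m³.
Along a PFR/batch, dC_S/dC_R = −r_S/(r_S+r_T) = −k₁/(k₁+k₂·C_R).
Integrating from C_{R0} to C_R: C_S = (0.858/3.07)·ln[(0.858+3.07·4.33)/(0.858+3.07·1.50)] = 0.2795·ln(14.15/5.457) = 0.2663 kmol/m³.

0.266 kmol/m³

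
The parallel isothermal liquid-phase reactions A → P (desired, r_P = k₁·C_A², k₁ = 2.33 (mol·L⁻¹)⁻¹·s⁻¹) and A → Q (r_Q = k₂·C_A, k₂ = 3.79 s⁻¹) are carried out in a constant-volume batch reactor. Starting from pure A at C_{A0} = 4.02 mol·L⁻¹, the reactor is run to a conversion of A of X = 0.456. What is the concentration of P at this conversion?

1.19 mol·L⁻¹

C_A = C_{A0}(1−X) = 2.187 mol·L⁻¹.
Along a PFR/batch, dC_Q/dC_A = −r_Q/(r_P+r_Q) = −k₂/(k₂+k₁·C_A).
Integrating from C_{A0} to C_A: C_Q = (3.79/2.33)·ln[(3.79+2.33·4.02)/(3.79+2.33·2.19)] = 1.627·ln(13.16/8.885) = 0.6385 mol·L⁻¹.
Then C_P = (C_{A0}−C_A) − C_Q = 1.833 − 0.6385 = 1.195 mol·L⁻¹.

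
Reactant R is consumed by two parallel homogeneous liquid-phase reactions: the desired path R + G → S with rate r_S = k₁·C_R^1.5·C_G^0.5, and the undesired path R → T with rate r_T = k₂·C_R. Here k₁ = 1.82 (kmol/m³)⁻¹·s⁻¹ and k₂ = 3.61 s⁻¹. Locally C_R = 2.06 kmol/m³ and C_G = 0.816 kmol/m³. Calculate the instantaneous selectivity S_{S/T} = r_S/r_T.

S_{S/T} = r_S/r_T = (k₁·C_R^1.5·C_G^0.5)/(k₂·C_R) = (k₁/k₂)·C_R^0.5·C_G^0.5.
= (1.82×2.060^1.5×0.8160^0.5) / (3.61×2.060) = 4.861/7.437 = 0.654.

0.654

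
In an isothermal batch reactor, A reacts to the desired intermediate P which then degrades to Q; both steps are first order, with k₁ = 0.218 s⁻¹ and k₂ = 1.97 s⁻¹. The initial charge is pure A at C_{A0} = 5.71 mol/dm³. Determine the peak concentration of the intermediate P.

For a first-order series the maximum intermediate yield is C_{P,max}/C_{A0} = (k₁/k₂)^[k₂/(k₂−k₁)].
= (0.218/1.97)^(1.97/(1.97−0.218)) = (0.1107)^(1.124) = 0.08415.
C_{P,max} = 0.08415×5.71 = 0.480 mol/dm³.

0.480 mol/dm³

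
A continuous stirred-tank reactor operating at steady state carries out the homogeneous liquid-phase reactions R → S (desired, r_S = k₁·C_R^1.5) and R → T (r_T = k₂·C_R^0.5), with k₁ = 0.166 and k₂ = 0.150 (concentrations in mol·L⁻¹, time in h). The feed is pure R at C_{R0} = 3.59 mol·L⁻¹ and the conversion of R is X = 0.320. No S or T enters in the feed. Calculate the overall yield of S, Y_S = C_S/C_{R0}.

Exit C_R = C_{R0}(1−X) = 3.59×0.680 = 2.441 mol·L⁻¹.
Rates in a CSTR are evaluated at the outlet concentration: r_S = 0.166×2.441^1.5 = 0.6332, r_T = 0.150×2.441^0.5 = 0.2344.
Fraction of consumed R going to S: r_S/(r_S+r_T) = 0.7298.
C_S = 0.7298·C_{R0}·X = 0.7298×3.59×0.320 = 0.838 mol·L⁻¹; Y_S = C_S/C_{R0} = 0.234.

0.234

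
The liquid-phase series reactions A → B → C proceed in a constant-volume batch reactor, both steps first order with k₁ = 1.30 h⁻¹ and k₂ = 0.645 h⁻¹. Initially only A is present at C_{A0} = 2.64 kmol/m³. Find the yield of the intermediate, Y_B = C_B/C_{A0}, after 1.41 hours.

Solving the coupled first-order balances gives C_B(t) = [k₁/(k₂−k₁)]·C_{A0}·(e^(−k₁t) − e^(−k₂t)).
e^(−k₁t) = e^(−1.30×1.41) = e^(−1.833) = 0.1599; e^(−k₂t) = e^(−0.9094) = 0.4027.
C_B = 1.30×2.64/(0.645−1.30) × (0.1599−0.4027) = (-5.240)×(-0.2428) = 1.272 kmol/m³.
Y_B = C_B/C_{A0} = 1.272/2.64 = 0.482.

0.482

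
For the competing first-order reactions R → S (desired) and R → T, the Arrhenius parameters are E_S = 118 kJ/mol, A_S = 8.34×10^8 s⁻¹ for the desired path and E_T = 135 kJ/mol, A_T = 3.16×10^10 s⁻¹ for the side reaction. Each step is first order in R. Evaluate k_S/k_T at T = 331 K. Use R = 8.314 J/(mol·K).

With equal orders, S_{S/T} = k_S/k_T = (A_S/A_T)·exp[(E_T−E_S)/(RT)].
(E_T−E_S)/(RT) = (135−118)×10³/(8.314×331) = 17000/2752 = 6.177.
k_S/k_T = (8.34×10^8/3.16×10^10)·exp(6.177) = 0.02639 × 481.8 = 12.7.
Since E_S < E_T, lowering the temperature improves selectivity toward S.

12.7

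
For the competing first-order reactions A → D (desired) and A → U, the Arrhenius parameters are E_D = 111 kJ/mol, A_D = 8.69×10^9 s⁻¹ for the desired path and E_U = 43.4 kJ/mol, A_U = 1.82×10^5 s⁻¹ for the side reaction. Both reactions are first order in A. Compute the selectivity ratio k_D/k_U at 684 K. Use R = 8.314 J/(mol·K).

0.328

With equal orders, S_{D/U} = k_D/k_U = (A_D/A_U)·exp[(E_U−E_D)/(RT)].
(E_U−E_D)/(RT) = (43.4−111)×10³/(8.314×684) = -67600/5687 = -11.89.
k_D/k_U = (8.69×10^9/1.82×10^5)·exp(-11.89) = 47747 × 6.878×10^-6 = 0.328.
Since E_D > E_U, raising the temperature improves selectivity toward D.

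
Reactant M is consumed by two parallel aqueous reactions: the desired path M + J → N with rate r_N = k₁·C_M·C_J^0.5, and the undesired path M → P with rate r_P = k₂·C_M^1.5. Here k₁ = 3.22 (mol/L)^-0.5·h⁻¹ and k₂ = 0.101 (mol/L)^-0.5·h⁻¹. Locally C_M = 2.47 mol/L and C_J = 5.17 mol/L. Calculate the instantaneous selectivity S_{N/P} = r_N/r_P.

S_{N/P} = r_N/r_P = (k₁·C_M·C_J^0.5)/(k₂·C_M^1.5) = (k₁/k₂)·C_M^-0.5·C_J^0.5.
= (3.22×2.470×5.170^0.5) / (0.101×2.470^1.5) = 18.08/0.3921 = 46.1.

46.1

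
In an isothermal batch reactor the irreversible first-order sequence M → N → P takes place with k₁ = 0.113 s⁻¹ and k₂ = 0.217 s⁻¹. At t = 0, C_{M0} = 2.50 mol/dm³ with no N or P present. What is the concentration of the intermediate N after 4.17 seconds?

0.597 mol/dm³

Solving the coupled first-order balances gives C_N(t) = [k₁/(k₂−k₁)]·C_{M0}·(e^(−k₁t) − e^(−k₂t)).
e^(−k₁t) = e^(−0.113×4.17) = e^(−0.4712) = 0.6242; e^(−k₂t) = e^(−0.9049) = 0.4046.
C_N = 0.113×2.50/(0.217−0.113) × (0.6242−0.4046) = 2.716×0.2197 = 0.5967 mol/dm³.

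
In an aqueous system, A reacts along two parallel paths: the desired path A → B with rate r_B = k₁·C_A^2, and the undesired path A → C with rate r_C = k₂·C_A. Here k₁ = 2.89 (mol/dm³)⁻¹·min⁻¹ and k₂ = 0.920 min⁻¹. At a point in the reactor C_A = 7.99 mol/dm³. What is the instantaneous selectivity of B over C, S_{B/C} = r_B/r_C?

25.1

S_{B/C} = r_B/r_C = (k₁·C_A^2)/(k₂·C_A) = (k₁/k₂)·C_A.
= (2.89×7.990^2) / (0.920×7.990) = 184.5/7.351 = 25.1.
Since the desired path is higher order in A, keeping C_A high (PFR or concentrated feed) favours B.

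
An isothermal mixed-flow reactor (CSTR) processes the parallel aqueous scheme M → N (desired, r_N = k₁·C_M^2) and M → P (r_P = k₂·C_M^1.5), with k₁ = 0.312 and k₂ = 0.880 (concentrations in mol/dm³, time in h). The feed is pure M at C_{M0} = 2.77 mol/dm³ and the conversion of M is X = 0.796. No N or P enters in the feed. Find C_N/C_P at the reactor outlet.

0.267

Exit C_M = C_{M0}(1−X) = 2.77×0.204 = 0.5651 mol/dm³.
In a CSTR the entire volume is at exit conditions, so r_N = 0.312×0.5651^2 = 0.09963 and r_P = 0.880×0.5651^1.5 = 0.3738.
Overall selectivity = C_N/C_P = r_Nτ/(r_Pτ) = r_N/r_P = 0.267.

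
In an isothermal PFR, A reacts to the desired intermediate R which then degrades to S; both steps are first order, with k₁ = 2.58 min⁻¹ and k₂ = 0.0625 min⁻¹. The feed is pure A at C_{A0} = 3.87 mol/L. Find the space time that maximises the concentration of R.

For first-order series the maximum of C_R occurs at τ_opt = ln(k₂/k₁)/(k₂−k₁).
= ln(0.0625/2.58)/(0.0625−2.58) = ln(0.02422)/-2.518 = -3.720/-2.518 = 1.48 min.

1.48 min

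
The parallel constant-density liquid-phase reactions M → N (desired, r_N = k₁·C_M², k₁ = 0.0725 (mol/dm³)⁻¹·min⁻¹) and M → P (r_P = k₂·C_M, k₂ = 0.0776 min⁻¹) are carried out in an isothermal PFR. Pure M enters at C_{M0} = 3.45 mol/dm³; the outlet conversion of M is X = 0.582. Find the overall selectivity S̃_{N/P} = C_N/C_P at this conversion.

2.19

C_M = C_{M0}(1−X) = 1.442 mol/dm³.
Along a PFR/batch, dC_P/dC_M = −r_P/(r_N+r_P) = −k₂/(k₂+k₁·C_M).
Integrating from C_{M0} to C_M: C_P = (0.0776/0.0725)·ln[(0.0776+0.0725·3.45)/(0.0776+0.0725·1.44)] = 1.070·ln(0.3277/0.1822) = 0.6286 mol/dm³.
Then C_N = (C_{M0}−C_M) − C_P = 2.008 − 0.6286 = 1.379 mol/dm³.
S̃_{N/P} = C_N/C_P = 1.379/0.6286 = 2.19.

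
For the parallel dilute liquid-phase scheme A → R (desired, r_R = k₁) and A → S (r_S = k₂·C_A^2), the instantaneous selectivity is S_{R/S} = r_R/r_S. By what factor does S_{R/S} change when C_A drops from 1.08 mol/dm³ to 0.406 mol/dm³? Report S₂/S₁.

7.08

S_{R/S} = (k₁/k₂)·C_A^-2, so S₂/S₁ = (C_{A,2}/C_{A,1})^-2.
= (0.406/1.08)^(-2) = (0.3759)^(-2) = 7.08.
Selectivity toward R rises as C_A falls — low-concentration operation is favoured.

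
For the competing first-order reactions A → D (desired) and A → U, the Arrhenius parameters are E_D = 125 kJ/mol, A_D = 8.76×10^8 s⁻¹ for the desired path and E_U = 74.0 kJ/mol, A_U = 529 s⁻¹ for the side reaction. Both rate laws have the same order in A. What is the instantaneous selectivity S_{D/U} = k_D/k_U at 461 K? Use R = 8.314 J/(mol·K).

2.76

With equal orders, S_{D/U} = k_D/k_U = (A_D/A_U)·exp[(E_U−E_D)/(RT)].
(E_U−E_D)/(RT) = (74.0−125)×10³/(8.314×461) = -51000/3833 = -13.31.
k_D/k_U = (8.76×10^8/529)·exp(-13.31) = 1.656×10^6 × 1.664×10^-6 = 2.76.
Since E_D > E_U, raising the temperature improves selectivity toward D.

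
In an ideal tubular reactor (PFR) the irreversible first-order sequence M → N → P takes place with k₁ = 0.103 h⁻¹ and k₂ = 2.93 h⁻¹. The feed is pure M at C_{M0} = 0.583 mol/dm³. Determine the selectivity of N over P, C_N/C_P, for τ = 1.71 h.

0.231

For first-order series with pure M initially, C_N(τ) = k₁C_{M0}/(k₂−k₁)·(e^(−k₁τ) − e^(−k₂τ)).
e^(−k₁τ) = e^(−0.103×1.71) = e^(−0.1761) = 0.8385; e^(−k₂τ) = e^(−5.010) = 0.006669.
C_N = 0.103×0.583/(2.93−0.103) × (0.8385−0.006669) = 0.02124×0.8318 = 0.01767 mol/dm³.
C_M = C_{M0}e^(−k₁τ) = 0.4889 mol/dm³, so C_P = C_{M0}−C_M−C_N = 0.07648 mol/dm³; C_N/C_P = 0.231.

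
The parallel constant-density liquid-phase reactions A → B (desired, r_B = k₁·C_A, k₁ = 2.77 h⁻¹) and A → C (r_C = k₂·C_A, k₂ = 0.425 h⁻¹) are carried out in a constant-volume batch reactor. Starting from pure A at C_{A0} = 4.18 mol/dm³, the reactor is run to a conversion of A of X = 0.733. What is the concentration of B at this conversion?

C_A = C_{A0}(1−X) = 1.116 mol/dm³.
Both paths are first order in A, so the instantaneous fraction to B is constant: dC_B/d(−C_A) = k₁/(k₁+k₂) = 0.8670.
C_B = 0.8670·(C_{A0}−C_A) = 0.8670×3.064 = 2.66 mol/dm³.

2.66 mol/dm³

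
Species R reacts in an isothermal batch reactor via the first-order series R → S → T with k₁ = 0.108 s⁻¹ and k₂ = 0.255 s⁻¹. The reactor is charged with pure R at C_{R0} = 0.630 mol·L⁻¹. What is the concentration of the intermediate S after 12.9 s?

0.0977 mol·L⁻¹

For first-order series with pure R initially, C_S(t) = k₁C_{R0}/(k₂−k₁)·(e^(−k₁t) − e^(−k₂t)).
e^(−k₁t) = e^(−0.108×12.9) = e^(−1.393) = 0.2483; e^(−k₂t) = e^(−3.290) = 0.03727.
C_S = 0.108×0.630/(0.255−0.108) × (0.2483−0.03727) = 0.4629×0.2110 = 0.09767 mol·L⁻¹.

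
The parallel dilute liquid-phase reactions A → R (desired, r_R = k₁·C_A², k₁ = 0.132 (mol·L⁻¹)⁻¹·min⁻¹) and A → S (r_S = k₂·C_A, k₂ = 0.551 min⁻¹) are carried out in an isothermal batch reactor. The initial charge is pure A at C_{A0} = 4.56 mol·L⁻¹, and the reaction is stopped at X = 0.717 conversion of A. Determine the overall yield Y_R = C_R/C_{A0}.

C_A = C_{A0}(1−X) = 1.290 mol·L⁻¹.
Along a PFR/batch, dC_S/dC_A = −r_S/(r_R+r_S) = −k₂/(k₂+k₁·C_A).
Integrating from C_{A0} to C_A: C_S = (0.551/0.132)·ln[(0.551+0.132·4.56)/(0.551+0.132·1.29)] = 4.174·ln(1.153/0.7213) = 1.957 mol·L⁻¹.
Then C_R = (C_{A0}−C_A) − C_S = 3.270 − 1.957 = 1.312 mol·L⁻¹.
Y_R = C_R/C_{A0} = 1.312/4.56 = 0.288.

0.288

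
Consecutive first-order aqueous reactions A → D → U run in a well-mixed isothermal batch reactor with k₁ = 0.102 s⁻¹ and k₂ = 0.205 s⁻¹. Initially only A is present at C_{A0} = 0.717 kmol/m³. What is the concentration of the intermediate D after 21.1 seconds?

0.0731 kmol/m³

The intermediate concentration in a first-order A→B→C sequence is C_D = k₁C_{A0}(e^(−k₁t) − e^(−k₂t))/(k₂−k₁).
e^(−k₁t) = e^(−0.102×21.1) = e^(−2.152) = 0.1162; e^(−k₂t) = e^(−4.325) = 0.01323.
C_D = 0.102×0.717/(0.205−0.102) × (0.1162−0.01323) = 0.7100×0.1030 = 0.07313 kmol/m³.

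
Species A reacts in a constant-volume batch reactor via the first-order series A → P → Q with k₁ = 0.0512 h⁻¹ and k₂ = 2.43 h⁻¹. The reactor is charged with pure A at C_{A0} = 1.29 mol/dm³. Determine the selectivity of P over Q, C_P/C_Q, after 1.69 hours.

For first-order series with pure A initially, C_P(t) = k₁C_{A0}/(k₂−k₁)·(e^(−k₁t) − e^(−k₂t)).
e^(−k₁t) = e^(−0.0512×1.69) = e^(−0.08653) = 0.9171; e^(−k₂t) = e^(−4.107) = 0.01646.
C_P = 0.0512×1.29/(2.43−0.0512) × (0.9171−0.01646) = 0.02777×0.9006 = 0.02501 mol/dm³.
C_A = C_{A0}e^(−k₁t) = 1.183 mol/dm³, so C_Q = C_{A0}−C_A−C_P = 0.08192 mol/dm³; C_P/C_Q = 0.305.

0.305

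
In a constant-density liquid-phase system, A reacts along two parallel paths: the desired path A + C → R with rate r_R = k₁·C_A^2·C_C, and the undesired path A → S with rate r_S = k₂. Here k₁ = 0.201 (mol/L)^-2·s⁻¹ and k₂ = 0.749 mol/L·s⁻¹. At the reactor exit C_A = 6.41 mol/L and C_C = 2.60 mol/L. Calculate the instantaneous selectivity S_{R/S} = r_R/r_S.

28.7

S_{R/S} = r_R/r_S = (k₁·C_A^2·C_C)/(k₂) = (k₁/k₂)·C_A^2·C_C.
= (0.201×6.410^2×2.600) / (0.749) = 21.47/0.7490 = 28.7.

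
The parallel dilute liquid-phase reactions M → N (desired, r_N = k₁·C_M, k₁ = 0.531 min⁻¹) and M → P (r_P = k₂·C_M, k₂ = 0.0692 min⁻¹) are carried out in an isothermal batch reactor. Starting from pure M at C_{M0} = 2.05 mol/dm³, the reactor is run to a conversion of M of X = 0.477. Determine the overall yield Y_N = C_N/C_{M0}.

0.422

C_M = C_{M0}(1−X) = 1.072 mol/dm³.
Both paths are first order in M, so the instantaneous fraction to N is constant: dC_N/d(−C_M) = k₁/(k₁+k₂) = 0.8847.
C_N = 0.8847·(C_{M0}−C_M) = 0.8847×0.9778 = 0.865 mol/dm³.
Y_N = C_N/C_{M0} = 0.8651/2.05 = 0.422.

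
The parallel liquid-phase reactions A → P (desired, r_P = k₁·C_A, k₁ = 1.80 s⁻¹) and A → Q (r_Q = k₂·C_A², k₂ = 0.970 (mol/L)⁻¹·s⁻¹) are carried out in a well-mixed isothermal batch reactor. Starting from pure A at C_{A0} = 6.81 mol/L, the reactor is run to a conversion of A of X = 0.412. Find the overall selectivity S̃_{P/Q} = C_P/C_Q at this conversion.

0.349

C_A = C_{A0}(1−X) = 4.004 mol/L.
Along a PFR/batch, dC_P/dC_A = −r_P/(r_P+r_Q) = −k₁/(k₁+k₂·C_A).
Integrating from C_{A0} to C_A: C_P = (1.80/0.970)·ln[(1.80+0.970·6.81)/(1.80+0.970·4.00)] = 1.856·ln(8.406/5.684) = 0.7260 mol/L.
C_Q = (C_{A0}−C_A)−C_P = 2.080 mol/L; S̃_{P/Q} = 0.7260/2.080 = 0.349.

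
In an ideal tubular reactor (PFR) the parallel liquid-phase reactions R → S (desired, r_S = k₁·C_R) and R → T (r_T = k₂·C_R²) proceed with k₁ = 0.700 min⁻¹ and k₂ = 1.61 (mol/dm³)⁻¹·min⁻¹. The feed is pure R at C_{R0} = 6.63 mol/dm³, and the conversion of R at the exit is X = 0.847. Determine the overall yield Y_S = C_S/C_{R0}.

C_R = C_{R0}(1−X) = 1.014 mol/dm³.
Along a PFR/batch, dC_S/dC_R = −r_S/(r_S+r_T) = −k₁/(k₁+k₂·C_R).
Integrating from C_{R0} to C_R: C_S = (0.700/1.61)·ln[(0.700+1.61·6.63)/(0.700+1.61·1.01)] = 0.4348·ln(11.37/2.333) = 0.6888 mol/dm³.
Y_S = C_S/C_{R0} = 0.6888/6.63 = 0.104.

0.104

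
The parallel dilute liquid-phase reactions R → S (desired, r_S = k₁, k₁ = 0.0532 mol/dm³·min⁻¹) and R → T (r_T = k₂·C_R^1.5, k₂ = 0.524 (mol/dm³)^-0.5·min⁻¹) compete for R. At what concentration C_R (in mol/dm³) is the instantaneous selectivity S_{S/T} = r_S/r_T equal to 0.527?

0.334 mol/dm³

S_{S/T} = (k₁/k₂)·C_R^-1.5 ⇒ C_R = (S·k₂/k₁)^(1/(-1.5)).
= (0.527×0.524/0.0532)^(-0.6667) = (5.191)^(-0.6667) = 0.334 mol/dm³.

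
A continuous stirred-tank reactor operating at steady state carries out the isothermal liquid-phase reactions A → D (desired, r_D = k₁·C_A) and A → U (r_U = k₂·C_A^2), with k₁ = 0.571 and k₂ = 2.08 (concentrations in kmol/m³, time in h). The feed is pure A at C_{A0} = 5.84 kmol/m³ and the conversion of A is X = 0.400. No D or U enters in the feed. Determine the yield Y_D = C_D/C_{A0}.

0.0291

Exit C_A = C_{A0}(1−X) = 5.84×0.600 = 3.504 kmol/m³.
Rates in a CSTR are evaluated at the outlet concentration: r_D = 0.571×3.504 = 2.001, r_U = 2.08×3.504^2 = 25.54.
Fraction of consumed A going to D: r_D/(r_D+r_U) = 0.07265.
C_D = 0.07265·C_{A0}·X = 0.07265×5.84×0.400 = 0.170 kmol/m³; Y_D = C_D/C_{A0} = 0.0291.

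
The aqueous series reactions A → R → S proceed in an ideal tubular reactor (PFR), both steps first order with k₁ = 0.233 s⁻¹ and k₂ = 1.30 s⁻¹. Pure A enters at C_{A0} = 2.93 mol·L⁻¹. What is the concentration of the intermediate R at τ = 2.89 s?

0.311 mol·L⁻¹

For first-order series with pure A initially, C_R(τ) = k₁C_{A0}/(k₂−k₁)·(e^(−k₁τ) − e^(−k₂τ)).
e^(−k₁τ) = e^(−0.233×2.89) = e^(−0.6734) = 0.5100; e^(−k₂τ) = e^(−3.757) = 0.02335.
C_R = 0.233×2.93/(1.30−0.233) × (0.5100−0.02335) = 0.6398×0.4866 = 0.3114 mol·L⁻¹.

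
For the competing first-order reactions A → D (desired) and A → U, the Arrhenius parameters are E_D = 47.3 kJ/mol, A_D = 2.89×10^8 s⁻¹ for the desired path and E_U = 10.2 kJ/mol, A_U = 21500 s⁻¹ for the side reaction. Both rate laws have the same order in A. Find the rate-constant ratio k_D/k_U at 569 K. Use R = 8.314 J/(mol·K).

With equal orders, S_{D/U} = k_D/k_U = (A_D/A_U)·exp[(E_U−E_D)/(RT)].
(E_U−E_D)/(RT) = (10.2−47.3)×10³/(8.314×569) = -37100/4731 = -7.842.
k_D/k_U = (2.89×10^8/21500)·exp(-7.842) = 13442 × 3.927×10^-4 = 5.28.

5.28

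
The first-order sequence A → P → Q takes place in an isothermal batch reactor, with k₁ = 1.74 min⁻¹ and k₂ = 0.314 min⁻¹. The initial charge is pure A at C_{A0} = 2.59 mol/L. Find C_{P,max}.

1.78 mol/L

Evaluating C_P at t_opt = ln(k₂/k₁)/(k₂−k₁) gives C_{P,max}/C_{A0} = (k₁/k₂)^[k₂/(k₂−k₁)].
= (1.74/0.314)^(0.314/(0.314−1.74)) = (5.541)^(-0.2202) = 0.6859.
C_{P,max} = 0.6859×2.59 = 1.78 mol/L.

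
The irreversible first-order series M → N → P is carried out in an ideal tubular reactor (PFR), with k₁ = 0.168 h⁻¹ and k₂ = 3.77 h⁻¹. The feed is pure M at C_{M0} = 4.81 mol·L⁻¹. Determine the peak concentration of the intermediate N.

0.185 mol·L⁻¹

Evaluating C_N at τ_opt = ln(k₂/k₁)/(k₂−k₁) gives C_{N,max}/C_{M0} = (k₁/k₂)^[k₂/(k₂−k₁)].
= (0.168/3.77)^(3.77/(3.77−0.168)) = (0.04456)^(1.047) = 0.03854.
C_{N,max} = 0.03854×4.81 = 0.185 mol·L⁻¹.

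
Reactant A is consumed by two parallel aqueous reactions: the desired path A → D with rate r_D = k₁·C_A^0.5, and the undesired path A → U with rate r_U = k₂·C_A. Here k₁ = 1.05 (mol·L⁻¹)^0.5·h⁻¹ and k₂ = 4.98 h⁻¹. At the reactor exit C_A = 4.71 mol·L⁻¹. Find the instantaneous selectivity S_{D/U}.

S_{D/U} = r_D/r_U = (k₁·C_A^0.5)/(k₂·C_A) = (k₁/k₂)·C_A^-0.5.
= (1.05×4.710^0.5) / (4.98×4.710) = 2.279/23.46 = 0.0972.

0.0972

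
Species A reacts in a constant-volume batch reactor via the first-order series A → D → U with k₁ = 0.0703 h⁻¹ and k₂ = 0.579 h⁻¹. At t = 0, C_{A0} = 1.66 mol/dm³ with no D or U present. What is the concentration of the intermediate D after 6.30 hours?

Solving the coupled first-order balances gives C_D(t) = [k₁/(k₂−k₁)]·C_{A0}·(e^(−k₁t) − e^(−k₂t)).
e^(−k₁t) = e^(−0.0703×6.30) = e^(−0.4429) = 0.6422; e^(−k₂t) = e^(−3.648) = 0.02605.
C_D = 0.0703×1.66/(0.579−0.0703) × (0.6422−0.02605) = 0.2294×0.6161 = 0.1413 mol/dm³.

0.141 mol/dm³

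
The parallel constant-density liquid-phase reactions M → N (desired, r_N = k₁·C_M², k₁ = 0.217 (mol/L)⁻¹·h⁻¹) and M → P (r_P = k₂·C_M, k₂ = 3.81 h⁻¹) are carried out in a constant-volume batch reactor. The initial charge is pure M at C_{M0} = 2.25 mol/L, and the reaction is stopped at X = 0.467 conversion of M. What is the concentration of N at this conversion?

0.0937 mol/L

C_M = C_{M0}(1−X) = 1.199 mol/L.
Along a PFR/batch, dC_P/dC_M = −r_P/(r_N+r_P) = −k₂/(k₂+k₁·C_M).
Integrating from C_{M0} to C_M: C_P = (3.81/0.217)·ln[(3.81+0.217·2.25)/(3.81+0.217·1.20)] = 17.56·ln(4.298/4.070) = 0.9570 mol/L.
Then C_N = (C_{M0}−C_M) − C_P = 1.051 − 0.9570 = 0.09374 mol/L.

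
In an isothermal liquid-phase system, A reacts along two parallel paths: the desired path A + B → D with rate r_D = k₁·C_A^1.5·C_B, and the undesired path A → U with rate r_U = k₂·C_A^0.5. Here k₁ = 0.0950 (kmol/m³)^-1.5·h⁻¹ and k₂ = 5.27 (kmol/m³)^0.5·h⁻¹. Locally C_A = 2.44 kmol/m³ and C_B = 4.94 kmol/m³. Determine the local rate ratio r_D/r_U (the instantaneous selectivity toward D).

0.217

S_{D/U} = r_D/r_U = (k₁·C_A^1.5·C_B)/(k₂·C_A^0.5) = (k₁/k₂)·C_A·C_B.
= (0.0950×2.440^1.5×4.940) / (5.27×2.440^0.5) = 1.789/8.232 = 0.217.
Since the desired path is higher order in A, keeping C_A high (PFR or concentrated feed) favours D.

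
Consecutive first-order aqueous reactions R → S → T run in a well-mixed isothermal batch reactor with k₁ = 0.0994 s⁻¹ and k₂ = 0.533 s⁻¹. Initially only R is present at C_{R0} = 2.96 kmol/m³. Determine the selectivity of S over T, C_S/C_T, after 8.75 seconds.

0.193

Solving the coupled first-order balances gives C_S(t) = [k₁/(k₂−k₁)]·C_{R0}·(e^(−k₁t) − e^(−k₂t)).
e^(−k₁t) = e^(−0.0994×8.75) = e^(−0.8698) = 0.4191; e^(−k₂t) = e^(−4.664) = 0.009431.
C_S = 0.0994×2.96/(0.533−0.0994) × (0.4191−0.009431) = 0.6786×0.4096 = 0.2780 kmol/m³.
C_R = C_{R0}e^(−k₁t) = 1.240 kmol/m³, so C_T = C_{R0}−C_R−C_S = 1.442 kmol/m³; C_S/C_T = 0.193.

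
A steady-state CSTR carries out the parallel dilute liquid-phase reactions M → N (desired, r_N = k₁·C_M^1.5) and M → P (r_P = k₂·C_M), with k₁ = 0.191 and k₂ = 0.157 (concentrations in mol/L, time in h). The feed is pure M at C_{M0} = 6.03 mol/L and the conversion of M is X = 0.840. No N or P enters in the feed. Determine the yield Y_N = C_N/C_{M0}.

0.457

Exit C_M = C_{M0}(1−X) = 6.03×0.160 = 0.9648 mol/L.
Rates in a CSTR are evaluated at the outlet concentration: r_N = 0.191×0.9648^1.5 = 0.1810, r_P = 0.157×0.9648 = 0.1515.
Fraction of consumed M going to N: r_N/(r_N+r_P) = 0.5444.
C_N = 0.5444·C_{M0}·X = 0.5444×6.03×0.840 = 2.76 mol/L; Y_N = C_N/C_{M0} = 0.457.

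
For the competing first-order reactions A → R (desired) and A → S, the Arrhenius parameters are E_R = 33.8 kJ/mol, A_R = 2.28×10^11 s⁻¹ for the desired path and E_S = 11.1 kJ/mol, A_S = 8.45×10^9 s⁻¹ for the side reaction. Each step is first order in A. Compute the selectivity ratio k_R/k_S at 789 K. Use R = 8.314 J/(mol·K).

With equal orders, S_{R/S} = k_R/k_S = (A_R/A_S)·exp[(E_S−E_R)/(RT)].
(E_S−E_R)/(RT) = (11.1−33.8)×10³/(8.314×789) = -22700/6560 = -3.460.
k_R/k_S = (2.28×10^11/8.45×10^9)·exp(-3.460) = 26.98 × 0.03141 = 0.848.

0.848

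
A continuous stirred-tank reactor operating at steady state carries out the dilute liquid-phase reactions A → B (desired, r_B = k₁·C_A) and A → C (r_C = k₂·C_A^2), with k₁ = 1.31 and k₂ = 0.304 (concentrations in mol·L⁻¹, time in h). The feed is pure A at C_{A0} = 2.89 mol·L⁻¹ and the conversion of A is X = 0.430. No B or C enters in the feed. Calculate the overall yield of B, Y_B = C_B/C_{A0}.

Exit C_A = C_{A0}(1−X) = 2.89×0.570 = 1.647 mol·L⁻¹.
A CSTR operates uniformly at the exit composition, giving r_B = 2.158 and r_C = 0.8249 (each k·C_A^n at C_A = 1.647).
Fraction of consumed A going to B: r_B/(r_B+r_C) = 0.7234.
C_B = 0.7234·C_{A0}·X = 0.7234×2.89×0.430 = 0.899 mol·L⁻¹; Y_B = C_B/C_{A0} = 0.311.

0.311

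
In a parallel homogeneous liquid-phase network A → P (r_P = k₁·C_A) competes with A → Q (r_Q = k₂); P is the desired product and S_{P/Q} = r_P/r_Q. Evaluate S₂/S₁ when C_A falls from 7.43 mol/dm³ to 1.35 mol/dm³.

S_{P/Q} = (k₁/k₂)·C_A, so S₂/S₁ = (C_{A,2}/C_{A,1}).
= 1.35/7.43 = 0.182.

0.182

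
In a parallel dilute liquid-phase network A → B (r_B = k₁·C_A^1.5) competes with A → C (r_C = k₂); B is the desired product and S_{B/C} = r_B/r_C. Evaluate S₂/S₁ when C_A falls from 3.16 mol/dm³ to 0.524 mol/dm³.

0.0675

S_{B/C} = (k₁/k₂)·C_A^1.5, so S₂/S₁ = (C_{A,2}/C_{A,1})^1.5.
= (0.524/3.16)^1.5 = (0.1658)^1.5 = 0.0675.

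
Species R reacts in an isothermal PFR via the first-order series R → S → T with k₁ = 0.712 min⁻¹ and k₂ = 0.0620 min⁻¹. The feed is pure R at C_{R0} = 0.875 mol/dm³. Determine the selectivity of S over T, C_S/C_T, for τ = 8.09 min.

1.96

Solving the coupled first-order balances gives C_S(τ) = [k₁/(k₂−k₁)]·C_{R0}·(e^(−k₁τ) − e^(−k₂τ)).
e^(−k₁τ) = e^(−0.712×8.09) = e^(−5.760) = 0.003151; e^(−k₂τ) = e^(−0.5016) = 0.6056.
C_S = 0.712×0.875/(0.0620−0.712) × (0.003151−0.6056) = (-0.9585)×(-0.6024) = 0.5774 mol/dm³.
C_R = C_{R0}e^(−k₁τ) = 0.002757 mol/dm³, so C_T = C_{R0}−C_R−C_S = 0.2948 mol/dm³; C_S/C_T = 1.96.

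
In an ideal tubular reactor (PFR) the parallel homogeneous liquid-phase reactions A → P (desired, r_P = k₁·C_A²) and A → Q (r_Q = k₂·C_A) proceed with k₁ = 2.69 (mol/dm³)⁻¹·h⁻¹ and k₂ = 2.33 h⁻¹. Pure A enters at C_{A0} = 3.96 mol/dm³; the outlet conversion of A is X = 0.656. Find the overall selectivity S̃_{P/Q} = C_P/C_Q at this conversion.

2.88

C_A = C_{A0}(1−X) = 1.362 mol/dm³.
Along a PFR/batch, dC_Q/dC_A = −r_Q/(r_P+r_Q) = −k₂/(k₂+k₁·C_A).
Integrating from C_{A0} to C_A: C_Q = (2.33/2.69)·ln[(2.33+2.69·3.96)/(2.33+2.69·1.36)] = 0.8662·ln(12.98/5.994) = 0.6693 mol/dm³.
Then C_P = (C_{A0}−C_A) − C_Q = 2.598 − 0.6693 = 1.928 mol/dm³.
S̃_{P/Q} = C_P/C_Q = 1.928/0.6693 = 2.88.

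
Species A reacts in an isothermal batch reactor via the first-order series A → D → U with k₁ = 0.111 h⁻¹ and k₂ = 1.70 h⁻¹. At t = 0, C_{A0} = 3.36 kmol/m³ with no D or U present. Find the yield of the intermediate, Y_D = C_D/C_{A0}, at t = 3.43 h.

For first-order series with pure A initially, C_D(t) = k₁C_{A0}/(k₂−k₁)·(e^(−k₁t) − e^(−k₂t)).
e^(−k₁t) = e^(−0.111×3.43) = e^(−0.3807) = 0.6834; e^(−k₂t) = e^(−5.831) = 0.002935.
C_D = 0.111×3.36/(1.70−0.111) × (0.6834−0.002935) = 0.2347×0.6804 = 0.1597 kmol/m³.
Y_D = C_D/C_{A0} = 0.1597/3.36 = 0.0475.

0.0475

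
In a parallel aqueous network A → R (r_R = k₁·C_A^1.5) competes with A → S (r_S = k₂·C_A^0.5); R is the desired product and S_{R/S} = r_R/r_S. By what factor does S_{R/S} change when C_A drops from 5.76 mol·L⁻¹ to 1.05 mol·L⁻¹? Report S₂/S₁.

S_{R/S} = (k₁/k₂)·C_A, so S₂/S₁ = (C_{A,2}/C_{A,1}).
= 1.05/5.76 = 0.182.
Selectivity toward R falls as C_A falls — high-concentration operation is favoured.

0.182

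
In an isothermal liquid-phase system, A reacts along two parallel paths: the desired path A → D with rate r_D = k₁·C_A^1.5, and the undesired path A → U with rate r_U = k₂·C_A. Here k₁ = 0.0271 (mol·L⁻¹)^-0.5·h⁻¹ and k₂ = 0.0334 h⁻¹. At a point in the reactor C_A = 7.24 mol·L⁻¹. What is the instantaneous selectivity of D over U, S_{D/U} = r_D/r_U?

S_{D/U} = r_D/r_U = (k₁·C_A^1.5)/(k₂·C_A) = (k₁/k₂)·C_A^0.5.
= (0.0271×7.240^1.5) / (0.0334×7.240) = 0.5279/0.2418 = 2.18.

2.18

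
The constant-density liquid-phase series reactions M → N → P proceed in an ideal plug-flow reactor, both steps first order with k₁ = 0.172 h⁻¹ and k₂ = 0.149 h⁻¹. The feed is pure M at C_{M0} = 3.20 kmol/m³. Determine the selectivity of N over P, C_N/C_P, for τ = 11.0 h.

For first-order series with pure M initially, C_N(τ) = k₁C_{M0}/(k₂−k₁)·(e^(−k₁τ) − e^(−k₂τ)).
e^(−k₁τ) = e^(−0.172×11.0) = e^(−1.892) = 0.1508; e^(−k₂τ) = e^(−1.639) = 0.1942.
C_N = 0.172×3.20/(0.149−0.172) × (0.1508−0.1942) = (-23.93)×(-0.04340) = 1.039 kmol/m³.
C_M = C_{M0}e^(−k₁τ) = 0.4825 kmol/m³, so C_P = C_{M0}−C_M−C_N = 1.679 kmol/m³; C_N/C_P = 0.619.

0.619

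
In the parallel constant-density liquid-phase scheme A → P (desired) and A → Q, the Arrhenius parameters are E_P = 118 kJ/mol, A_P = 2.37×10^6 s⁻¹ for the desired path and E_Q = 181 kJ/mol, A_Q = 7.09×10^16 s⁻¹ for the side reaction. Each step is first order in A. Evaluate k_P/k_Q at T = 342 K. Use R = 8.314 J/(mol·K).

0.140

k_P/k_Q = (A_P/A_Q)·exp[−(E_P−E_Q)/(RT)] = (A_P/A_Q)·exp[(E_Q−E_P)/(RT)].
(E_Q−E_P)/(RT) = (181−118)×10³/(8.314×342) = 63000/2843 = 22.16.
k_P/k_Q = (2.37×10^6/7.09×10^16)·exp(22.16) = 3.343×10^-11 × 4.193×10^9 = 0.140.
Since E_P < E_Q, lowering the temperature improves selectivity toward P.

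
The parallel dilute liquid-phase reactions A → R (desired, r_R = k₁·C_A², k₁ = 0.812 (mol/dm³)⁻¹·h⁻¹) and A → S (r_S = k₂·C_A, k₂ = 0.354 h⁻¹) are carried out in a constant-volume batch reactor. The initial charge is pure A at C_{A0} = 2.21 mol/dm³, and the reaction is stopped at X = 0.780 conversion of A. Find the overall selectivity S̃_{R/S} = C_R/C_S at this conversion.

2.75

C_A = C_{A0}(1−X) = 0.4862 mol/dm³.
Along a PFR/batch, dC_S/dC_A = −r_S/(r_R+r_S) = −k₂/(k₂+k₁·C_A).
Integrating from C_{A0} to C_A: C_S = (0.354/0.812)·ln[(0.354+0.812·2.21)/(0.354+0.812·0.486)] = 0.4360·ln(2.149/0.7488) = 0.4595 mol/dm³.
Then C_R = (C_{A0}−C_A) − C_S = 1.724 − 0.4595 = 1.264 mol/dm³.
S̃_{R/S} = C_R/C_S = 1.264/0.4595 = 2.75.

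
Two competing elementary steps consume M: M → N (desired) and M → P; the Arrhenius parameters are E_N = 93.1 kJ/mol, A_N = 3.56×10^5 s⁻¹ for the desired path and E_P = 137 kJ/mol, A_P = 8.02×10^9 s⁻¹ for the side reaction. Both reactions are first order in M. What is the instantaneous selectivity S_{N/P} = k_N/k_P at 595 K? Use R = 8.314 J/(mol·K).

0.317

k_N/k_P = (A_N/A_P)·exp[−(E_N−E_P)/(RT)] = (A_N/A_P)·exp[(E_P−E_N)/(RT)].
(E_P−E_N)/(RT) = (137−93.1)×10³/(8.314×595) = 43900/4947 = 8.874.
k_N/k_P = (3.56×10^5/8.02×10^9)·exp(8.874) = 4.439×10^-5 × 7146 = 0.317.
Since E_N < E_P, lowering the temperature improves selectivity toward N.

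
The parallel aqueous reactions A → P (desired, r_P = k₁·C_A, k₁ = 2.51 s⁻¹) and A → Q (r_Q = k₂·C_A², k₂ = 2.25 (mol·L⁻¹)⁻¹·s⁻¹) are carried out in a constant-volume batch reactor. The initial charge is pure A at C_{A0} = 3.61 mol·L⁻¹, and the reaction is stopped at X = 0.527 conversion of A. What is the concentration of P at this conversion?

C_A = C_{A0}(1−X) = 1.708 mol·L⁻¹.
Along a PFR/batch, dC_P/dC_A = −r_P/(r_P+r_Q) = −k₁/(k₁+k₂·C_A).
Integrating from C_{A0} to C_A: C_P = (2.51/2.25)·ln[(2.51+2.25·3.61)/(2.51+2.25·1.71)] = 1.116·ln(10.63/6.352) = 0.5747 mol·L⁻¹.

0.575 mol·L⁻¹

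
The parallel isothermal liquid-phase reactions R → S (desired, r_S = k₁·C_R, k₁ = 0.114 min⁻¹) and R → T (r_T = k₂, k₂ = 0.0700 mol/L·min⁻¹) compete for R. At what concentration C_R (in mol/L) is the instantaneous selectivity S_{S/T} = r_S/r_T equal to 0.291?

S_{S/T} = (k₁/k₂)·C_R ⇒ C_R = S·k₂/k₁.
= 0.291×0.0700/0.114 = 0.179 mol/L.

0.179 mol/L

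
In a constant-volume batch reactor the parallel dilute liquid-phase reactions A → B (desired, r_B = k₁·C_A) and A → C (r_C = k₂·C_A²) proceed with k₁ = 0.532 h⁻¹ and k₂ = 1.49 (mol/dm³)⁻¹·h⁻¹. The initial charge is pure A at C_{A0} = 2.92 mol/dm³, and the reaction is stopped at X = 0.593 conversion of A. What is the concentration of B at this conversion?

0.268 mol/dm³

C_A = C_{A0}(1−X) = 1.188 mol/dm³.
Along a PFR/batch, dC_B/dC_A = −r_B/(r_B+r_C) = −k₁/(k₁+k₂·C_A).
Integrating from C_{A0} to C_A: C_B = (0.532/1.49)·ln[(0.532+1.49·2.92)/(0.532+1.49·1.19)] = 0.3570·ln(4.883/2.303) = 0.2684 mol/dm³.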